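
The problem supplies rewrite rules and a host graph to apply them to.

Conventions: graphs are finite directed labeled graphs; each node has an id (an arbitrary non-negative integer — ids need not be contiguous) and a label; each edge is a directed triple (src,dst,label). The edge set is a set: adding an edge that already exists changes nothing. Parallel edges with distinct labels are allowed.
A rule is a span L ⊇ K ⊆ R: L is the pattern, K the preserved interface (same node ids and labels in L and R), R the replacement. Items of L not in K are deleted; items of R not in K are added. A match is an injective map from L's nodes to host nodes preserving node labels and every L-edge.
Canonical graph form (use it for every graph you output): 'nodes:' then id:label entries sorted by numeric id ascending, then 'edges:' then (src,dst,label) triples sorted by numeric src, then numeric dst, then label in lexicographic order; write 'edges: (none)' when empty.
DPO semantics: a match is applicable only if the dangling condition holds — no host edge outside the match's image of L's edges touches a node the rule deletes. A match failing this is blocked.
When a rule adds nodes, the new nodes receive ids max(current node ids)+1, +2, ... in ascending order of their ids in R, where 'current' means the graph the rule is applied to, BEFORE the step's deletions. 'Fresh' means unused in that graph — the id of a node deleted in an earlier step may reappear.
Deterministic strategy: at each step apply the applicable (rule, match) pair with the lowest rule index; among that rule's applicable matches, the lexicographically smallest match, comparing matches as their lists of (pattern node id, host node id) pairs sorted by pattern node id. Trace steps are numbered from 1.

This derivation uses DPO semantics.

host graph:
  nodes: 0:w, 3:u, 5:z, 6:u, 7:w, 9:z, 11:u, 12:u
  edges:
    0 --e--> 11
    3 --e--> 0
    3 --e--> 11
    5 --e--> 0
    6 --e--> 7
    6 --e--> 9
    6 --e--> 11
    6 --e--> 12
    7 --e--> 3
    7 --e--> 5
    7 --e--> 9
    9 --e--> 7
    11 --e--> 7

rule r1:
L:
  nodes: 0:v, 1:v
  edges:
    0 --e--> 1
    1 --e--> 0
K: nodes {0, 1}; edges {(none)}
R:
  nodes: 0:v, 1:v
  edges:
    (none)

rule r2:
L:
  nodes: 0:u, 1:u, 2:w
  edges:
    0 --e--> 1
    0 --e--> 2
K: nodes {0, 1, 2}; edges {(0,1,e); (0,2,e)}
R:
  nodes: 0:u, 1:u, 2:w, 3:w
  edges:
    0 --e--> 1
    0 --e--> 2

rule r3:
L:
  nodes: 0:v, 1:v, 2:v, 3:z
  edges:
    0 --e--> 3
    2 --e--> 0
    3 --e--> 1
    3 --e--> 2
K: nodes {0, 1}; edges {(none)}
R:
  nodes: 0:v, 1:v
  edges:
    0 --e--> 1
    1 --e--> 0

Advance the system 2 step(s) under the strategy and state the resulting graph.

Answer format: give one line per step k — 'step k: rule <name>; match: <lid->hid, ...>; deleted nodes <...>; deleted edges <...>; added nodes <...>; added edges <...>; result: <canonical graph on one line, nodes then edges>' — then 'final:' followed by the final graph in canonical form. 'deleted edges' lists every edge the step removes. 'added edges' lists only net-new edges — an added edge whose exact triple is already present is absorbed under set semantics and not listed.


step 1: rule r2; match: 0->3, 1->11, 2->0; deleted nodes (none); deleted edges (none); added nodes 13; added edges (none); result: nodes: 0:w, 3:u, 5:z, 6:u, 7:w, 9:z, 11:u, 12:u, 13:w edges: (0,11,e); (3,0,e); (3,11,e); (5,0,e); (6,7,e); (6,9,e); (6,11,e); (6,12,e); (7,3,e); (7,5,e); (7,9,e); (9,7,e); (11,7,e)
step 2: rule r2; match: 0->3, 1->11, 2->0; deleted nodes (none); deleted edges (none); added nodes 14; added edges (none); result: nodes: 0:w, 3:u, 5:z, 6:u, 7:w, 9:z, 11:u, 12:u, 13:w, 14:w edges: (0,11,e); (3,0,e); (3,11,e); (5,0,e); (6,7,e); (6,9,e); (6,11,e); (6,12,e); (7,3,e); (7,5,e); (7,9,e); (9,7,e); (11,7,e)
final:
nodes: 0:w, 3:u, 5:z, 6:u, 7:w, 9:z, 11:u, 12:u, 13:w, 14:w
edges: (0,11,e); (3,0,e); (3,11,e); (5,0,e); (6,7,e); (6,9,e); (6,11,e); (6,12,e); (7,3,e); (7,5,e); (7,9,e); (9,7,e); (11,7,e)


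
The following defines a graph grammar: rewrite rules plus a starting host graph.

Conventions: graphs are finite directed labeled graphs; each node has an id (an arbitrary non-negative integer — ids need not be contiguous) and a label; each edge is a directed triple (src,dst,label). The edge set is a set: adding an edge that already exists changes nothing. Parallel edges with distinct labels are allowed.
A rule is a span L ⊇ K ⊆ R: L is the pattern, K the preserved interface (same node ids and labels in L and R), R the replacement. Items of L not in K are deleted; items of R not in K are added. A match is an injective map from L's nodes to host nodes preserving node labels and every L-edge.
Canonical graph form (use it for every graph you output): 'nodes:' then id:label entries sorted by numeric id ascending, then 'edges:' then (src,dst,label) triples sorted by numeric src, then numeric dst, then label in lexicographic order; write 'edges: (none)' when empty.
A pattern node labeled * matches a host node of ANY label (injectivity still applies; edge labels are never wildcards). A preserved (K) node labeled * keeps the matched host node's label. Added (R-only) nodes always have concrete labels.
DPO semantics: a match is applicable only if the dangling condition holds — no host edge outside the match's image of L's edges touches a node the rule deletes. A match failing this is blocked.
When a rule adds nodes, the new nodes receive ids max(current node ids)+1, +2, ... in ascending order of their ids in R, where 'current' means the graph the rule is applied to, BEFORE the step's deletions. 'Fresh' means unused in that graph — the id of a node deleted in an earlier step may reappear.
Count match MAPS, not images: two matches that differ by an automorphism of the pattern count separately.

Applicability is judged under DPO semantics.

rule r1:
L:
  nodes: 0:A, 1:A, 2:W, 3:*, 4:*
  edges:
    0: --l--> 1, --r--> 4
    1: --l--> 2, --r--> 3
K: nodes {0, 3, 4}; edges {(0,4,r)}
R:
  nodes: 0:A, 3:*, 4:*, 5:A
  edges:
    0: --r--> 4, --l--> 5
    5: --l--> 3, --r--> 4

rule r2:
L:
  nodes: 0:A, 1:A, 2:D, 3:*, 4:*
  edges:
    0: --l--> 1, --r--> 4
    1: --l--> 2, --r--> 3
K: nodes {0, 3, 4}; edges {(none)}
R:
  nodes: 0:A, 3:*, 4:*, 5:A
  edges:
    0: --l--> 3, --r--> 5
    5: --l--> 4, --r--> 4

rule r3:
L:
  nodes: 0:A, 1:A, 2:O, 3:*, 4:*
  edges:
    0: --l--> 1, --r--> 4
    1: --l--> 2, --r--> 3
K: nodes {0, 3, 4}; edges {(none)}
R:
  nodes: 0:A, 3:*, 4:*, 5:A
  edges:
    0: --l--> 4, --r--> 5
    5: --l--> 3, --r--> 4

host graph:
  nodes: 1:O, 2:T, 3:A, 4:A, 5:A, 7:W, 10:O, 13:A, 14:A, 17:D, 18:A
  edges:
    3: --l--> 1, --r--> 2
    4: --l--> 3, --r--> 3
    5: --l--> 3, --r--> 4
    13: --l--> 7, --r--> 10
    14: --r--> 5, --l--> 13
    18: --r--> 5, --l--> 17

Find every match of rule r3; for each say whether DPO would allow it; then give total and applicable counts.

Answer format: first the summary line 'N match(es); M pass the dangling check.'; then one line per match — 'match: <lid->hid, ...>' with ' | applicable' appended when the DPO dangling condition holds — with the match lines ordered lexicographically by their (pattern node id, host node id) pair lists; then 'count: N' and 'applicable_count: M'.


1 match(es); 0 pass the dangling check.
match: 0->5, 1->3, 2->1, 3->2, 4->4
count: 1
applicable_count: 0


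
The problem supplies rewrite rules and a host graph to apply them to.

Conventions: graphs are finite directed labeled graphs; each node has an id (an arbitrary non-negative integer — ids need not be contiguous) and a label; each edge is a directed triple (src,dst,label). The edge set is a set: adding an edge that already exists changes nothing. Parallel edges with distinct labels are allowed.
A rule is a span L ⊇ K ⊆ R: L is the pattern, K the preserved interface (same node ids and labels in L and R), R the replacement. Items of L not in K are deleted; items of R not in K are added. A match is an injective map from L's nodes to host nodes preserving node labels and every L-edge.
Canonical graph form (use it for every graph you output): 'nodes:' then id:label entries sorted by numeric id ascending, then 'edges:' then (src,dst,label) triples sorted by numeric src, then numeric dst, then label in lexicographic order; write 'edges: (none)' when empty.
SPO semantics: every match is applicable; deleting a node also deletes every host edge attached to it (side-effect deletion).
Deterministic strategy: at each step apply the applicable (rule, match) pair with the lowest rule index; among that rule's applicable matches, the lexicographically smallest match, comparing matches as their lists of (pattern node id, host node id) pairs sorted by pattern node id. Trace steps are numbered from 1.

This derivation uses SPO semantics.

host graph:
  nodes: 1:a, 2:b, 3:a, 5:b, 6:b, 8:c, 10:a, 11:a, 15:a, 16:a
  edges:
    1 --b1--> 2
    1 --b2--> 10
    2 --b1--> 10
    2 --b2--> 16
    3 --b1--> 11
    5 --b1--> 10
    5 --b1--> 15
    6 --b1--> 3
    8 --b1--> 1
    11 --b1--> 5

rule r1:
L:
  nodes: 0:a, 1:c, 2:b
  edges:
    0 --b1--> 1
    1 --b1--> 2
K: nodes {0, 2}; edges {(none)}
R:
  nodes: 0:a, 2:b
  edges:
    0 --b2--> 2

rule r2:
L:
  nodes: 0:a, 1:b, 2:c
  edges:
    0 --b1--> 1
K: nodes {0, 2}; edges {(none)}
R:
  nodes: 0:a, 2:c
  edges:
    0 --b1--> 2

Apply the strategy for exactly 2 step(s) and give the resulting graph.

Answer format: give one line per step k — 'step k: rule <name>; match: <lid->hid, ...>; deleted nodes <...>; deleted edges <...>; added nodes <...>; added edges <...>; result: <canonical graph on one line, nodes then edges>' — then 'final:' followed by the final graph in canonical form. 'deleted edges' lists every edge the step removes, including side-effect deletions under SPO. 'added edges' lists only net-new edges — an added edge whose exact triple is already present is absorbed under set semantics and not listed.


step 1: rule r2; match: 0->1, 1->2, 2->8; deleted nodes 2; deleted edges (1,2,b1); (2,10,b1); (2,16,b2); added nodes (none); added edges (1,8,b1); result: nodes: 1:a, 3:a, 5:b, 6:b, 8:c, 10:a, 11:a, 15:a, 16:a edges: (1,8,b1); (1,10,b2); (3,11,b1); (5,10,b1); (5,15,b1); (6,3,b1); (8,1,b1); (11,5,b1)
step 2: rule r2; match: 0->11, 1->5, 2->8; deleted nodes 5; deleted edges (5,10,b1); (5,15,b1); (11,5,b1); added nodes (none); added edges (11,8,b1); result: nodes: 1:a, 3:a, 6:b, 8:c, 10:a, 11:a, 15:a, 16:a edges: (1,8,b1); (1,10,b2); (3,11,b1); (6,3,b1); (8,1,b1); (11,8,b1)
final:
nodes: 1:a, 3:a, 6:b, 8:c, 10:a, 11:a, 15:a, 16:a
edges: (1,8,b1); (1,10,b2); (3,11,b1); (6,3,b1); (8,1,b1); (11,8,b1)


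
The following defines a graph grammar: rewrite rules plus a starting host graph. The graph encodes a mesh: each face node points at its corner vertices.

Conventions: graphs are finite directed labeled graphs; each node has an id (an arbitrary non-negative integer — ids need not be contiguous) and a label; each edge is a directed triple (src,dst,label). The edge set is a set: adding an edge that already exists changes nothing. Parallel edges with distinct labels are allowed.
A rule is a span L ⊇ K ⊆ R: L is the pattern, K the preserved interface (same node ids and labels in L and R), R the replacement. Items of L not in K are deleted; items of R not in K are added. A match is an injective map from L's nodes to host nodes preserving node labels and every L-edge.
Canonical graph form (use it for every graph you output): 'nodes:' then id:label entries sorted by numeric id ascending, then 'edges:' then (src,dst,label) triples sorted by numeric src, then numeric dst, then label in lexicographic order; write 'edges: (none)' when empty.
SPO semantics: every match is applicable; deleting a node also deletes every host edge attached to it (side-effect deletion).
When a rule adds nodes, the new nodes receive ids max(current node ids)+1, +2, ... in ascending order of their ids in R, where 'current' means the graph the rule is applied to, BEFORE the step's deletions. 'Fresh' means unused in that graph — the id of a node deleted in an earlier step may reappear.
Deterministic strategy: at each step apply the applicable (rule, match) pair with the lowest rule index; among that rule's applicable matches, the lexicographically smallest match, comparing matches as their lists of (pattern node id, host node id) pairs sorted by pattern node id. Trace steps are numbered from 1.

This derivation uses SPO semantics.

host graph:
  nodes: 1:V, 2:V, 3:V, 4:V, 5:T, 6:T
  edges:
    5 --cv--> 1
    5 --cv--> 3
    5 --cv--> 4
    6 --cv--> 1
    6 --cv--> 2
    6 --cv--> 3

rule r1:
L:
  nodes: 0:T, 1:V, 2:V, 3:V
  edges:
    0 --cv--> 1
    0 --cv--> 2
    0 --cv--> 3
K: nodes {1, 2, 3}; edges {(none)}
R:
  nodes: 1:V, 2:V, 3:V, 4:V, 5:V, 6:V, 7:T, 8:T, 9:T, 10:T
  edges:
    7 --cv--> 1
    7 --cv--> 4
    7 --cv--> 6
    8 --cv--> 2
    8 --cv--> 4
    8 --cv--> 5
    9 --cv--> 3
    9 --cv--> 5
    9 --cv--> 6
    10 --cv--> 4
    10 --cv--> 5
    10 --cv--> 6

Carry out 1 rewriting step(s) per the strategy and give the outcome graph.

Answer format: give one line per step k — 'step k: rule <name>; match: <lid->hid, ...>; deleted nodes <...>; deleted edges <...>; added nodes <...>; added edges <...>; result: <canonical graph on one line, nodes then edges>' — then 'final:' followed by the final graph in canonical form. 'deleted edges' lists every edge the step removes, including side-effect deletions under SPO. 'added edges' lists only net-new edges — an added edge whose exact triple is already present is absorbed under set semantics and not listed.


step 1: rule r1; match: 0->5, 1->1, 2->3, 3->4; deleted nodes 5; deleted edges (5,1,cv); (5,3,cv); (5,4,cv); added nodes 7, 8, 9, 10, 11, 12, 13; added edges (10,1,cv); (10,7,cv); (10,9,cv); (11,3,cv); (11,7,cv); (11,8,cv); (12,4,cv); (12,8,cv); (12,9,cv); (13,7,cv); (13,8,cv); (13,9,cv); result: nodes: 1:V, 2:V, 3:V, 4:V, 6:T, 7:V, 8:V, 9:V, 10:T, 11:T, 12:T, 13:T edges: (6,1,cv); (6,2,cv); (6,3,cv); (10,1,cv); (10,7,cv); (10,9,cv); (11,3,cv); (11,7,cv); (11,8,cv); (12,4,cv); (12,8,cv); (12,9,cv); (13,7,cv); (13,8,cv); (13,9,cv)
final:
nodes: 1:V, 2:V, 3:V, 4:V, 6:T, 7:V, 8:V, 9:V, 10:T, 11:T, 12:T, 13:T
edges: (6,1,cv); (6,2,cv); (6,3,cv); (10,1,cv); (10,7,cv); (10,9,cv); (11,3,cv); (11,7,cv); (11,8,cv); (12,4,cv); (12,8,cv); (12,9,cv); (13,7,cv); (13,8,cv); (13,9,cv)


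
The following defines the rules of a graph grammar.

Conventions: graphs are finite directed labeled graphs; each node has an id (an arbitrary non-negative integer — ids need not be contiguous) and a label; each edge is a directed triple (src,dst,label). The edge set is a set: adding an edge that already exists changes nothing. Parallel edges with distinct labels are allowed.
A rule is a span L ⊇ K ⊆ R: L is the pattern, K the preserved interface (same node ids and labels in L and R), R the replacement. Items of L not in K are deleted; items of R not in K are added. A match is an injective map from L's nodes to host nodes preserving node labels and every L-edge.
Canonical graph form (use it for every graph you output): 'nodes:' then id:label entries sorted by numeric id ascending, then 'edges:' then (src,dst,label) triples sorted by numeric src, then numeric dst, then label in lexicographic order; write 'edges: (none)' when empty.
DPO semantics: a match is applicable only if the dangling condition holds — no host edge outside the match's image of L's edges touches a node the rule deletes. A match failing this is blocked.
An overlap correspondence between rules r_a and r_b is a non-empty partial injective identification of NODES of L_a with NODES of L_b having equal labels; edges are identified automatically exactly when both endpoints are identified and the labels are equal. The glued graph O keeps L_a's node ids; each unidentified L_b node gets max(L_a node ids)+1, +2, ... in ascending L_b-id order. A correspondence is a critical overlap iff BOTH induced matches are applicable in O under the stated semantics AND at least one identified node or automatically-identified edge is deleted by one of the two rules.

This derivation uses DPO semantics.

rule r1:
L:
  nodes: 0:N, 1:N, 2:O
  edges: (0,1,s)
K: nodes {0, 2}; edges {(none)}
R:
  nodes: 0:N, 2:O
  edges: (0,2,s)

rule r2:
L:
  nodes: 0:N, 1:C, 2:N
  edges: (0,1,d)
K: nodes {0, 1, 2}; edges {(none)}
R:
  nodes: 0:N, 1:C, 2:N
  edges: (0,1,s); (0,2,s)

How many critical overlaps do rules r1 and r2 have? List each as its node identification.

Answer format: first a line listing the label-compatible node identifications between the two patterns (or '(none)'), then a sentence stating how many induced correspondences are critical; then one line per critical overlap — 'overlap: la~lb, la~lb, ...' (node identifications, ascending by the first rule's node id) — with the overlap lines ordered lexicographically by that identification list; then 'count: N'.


label-compatible node identifications between L(r1) and L(r2): 0~0, 0~2, 1~0, 1~2
2 of the induced correspondences are critical overlaps of r1 and r2.
overlap: 0~0, 1~2
overlap: 1~2
count: 2


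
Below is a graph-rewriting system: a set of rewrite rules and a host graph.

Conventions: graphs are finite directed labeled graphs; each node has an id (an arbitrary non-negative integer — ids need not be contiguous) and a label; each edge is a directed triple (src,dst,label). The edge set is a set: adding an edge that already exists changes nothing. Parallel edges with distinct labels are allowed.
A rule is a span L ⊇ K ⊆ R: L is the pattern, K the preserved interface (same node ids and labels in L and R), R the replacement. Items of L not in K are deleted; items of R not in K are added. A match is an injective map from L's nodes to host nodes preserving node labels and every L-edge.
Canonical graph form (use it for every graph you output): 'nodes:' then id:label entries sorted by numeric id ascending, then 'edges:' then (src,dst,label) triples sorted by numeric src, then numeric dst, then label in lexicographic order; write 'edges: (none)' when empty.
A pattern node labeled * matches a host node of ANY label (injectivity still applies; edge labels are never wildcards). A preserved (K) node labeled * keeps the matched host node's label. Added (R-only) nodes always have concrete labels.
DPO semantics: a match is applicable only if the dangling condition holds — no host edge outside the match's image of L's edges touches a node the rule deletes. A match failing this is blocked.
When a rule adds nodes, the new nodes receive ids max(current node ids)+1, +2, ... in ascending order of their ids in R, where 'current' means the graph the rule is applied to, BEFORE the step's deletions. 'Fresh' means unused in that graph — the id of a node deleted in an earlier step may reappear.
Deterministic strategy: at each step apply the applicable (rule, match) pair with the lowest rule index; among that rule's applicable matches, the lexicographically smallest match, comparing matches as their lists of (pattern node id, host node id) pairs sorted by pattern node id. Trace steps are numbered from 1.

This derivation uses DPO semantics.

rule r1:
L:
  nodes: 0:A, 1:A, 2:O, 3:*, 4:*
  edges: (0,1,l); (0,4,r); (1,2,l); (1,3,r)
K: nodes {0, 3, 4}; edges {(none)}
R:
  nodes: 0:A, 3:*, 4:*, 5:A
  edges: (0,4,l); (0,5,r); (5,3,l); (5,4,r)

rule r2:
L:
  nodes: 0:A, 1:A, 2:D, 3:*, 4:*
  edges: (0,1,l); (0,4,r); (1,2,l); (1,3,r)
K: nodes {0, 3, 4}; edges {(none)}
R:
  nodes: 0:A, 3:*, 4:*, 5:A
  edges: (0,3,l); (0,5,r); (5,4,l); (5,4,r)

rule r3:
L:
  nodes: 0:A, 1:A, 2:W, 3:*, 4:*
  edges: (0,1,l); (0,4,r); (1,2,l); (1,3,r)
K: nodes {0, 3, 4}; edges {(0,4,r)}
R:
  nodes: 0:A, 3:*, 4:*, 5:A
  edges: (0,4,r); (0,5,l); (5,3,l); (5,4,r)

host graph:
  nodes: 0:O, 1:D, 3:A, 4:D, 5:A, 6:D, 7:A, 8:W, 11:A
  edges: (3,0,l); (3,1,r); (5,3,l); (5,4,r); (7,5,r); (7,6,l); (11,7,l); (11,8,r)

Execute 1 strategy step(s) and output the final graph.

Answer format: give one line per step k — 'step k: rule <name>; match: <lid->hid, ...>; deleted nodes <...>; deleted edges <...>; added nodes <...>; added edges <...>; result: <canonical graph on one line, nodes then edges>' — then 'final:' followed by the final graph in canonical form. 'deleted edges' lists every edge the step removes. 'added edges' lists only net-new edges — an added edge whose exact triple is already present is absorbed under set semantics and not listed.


step 1: rule r1; match: 0->5, 1->3, 2->0, 3->1, 4->4; deleted nodes 0, 3; deleted edges (3,0,l); (3,1,r); (5,3,l); (5,4,r); added nodes 12; added edges (5,4,l); (5,12,r); (12,1,l); (12,4,r); result: nodes: 1:D, 4:D, 5:A, 6:D, 7:A, 8:W, 11:A, 12:A edges: (5,4,l); (5,12,r); (7,5,r); (7,6,l); (11,7,l); (11,8,r); (12,1,l); (12,4,r)
final:
nodes: 1:D, 4:D, 5:A, 6:D, 7:A, 8:W, 11:A, 12:A
edges: (5,4,l); (5,12,r); (7,5,r); (7,6,l); (11,7,l); (11,8,r); (12,1,l); (12,4,r)


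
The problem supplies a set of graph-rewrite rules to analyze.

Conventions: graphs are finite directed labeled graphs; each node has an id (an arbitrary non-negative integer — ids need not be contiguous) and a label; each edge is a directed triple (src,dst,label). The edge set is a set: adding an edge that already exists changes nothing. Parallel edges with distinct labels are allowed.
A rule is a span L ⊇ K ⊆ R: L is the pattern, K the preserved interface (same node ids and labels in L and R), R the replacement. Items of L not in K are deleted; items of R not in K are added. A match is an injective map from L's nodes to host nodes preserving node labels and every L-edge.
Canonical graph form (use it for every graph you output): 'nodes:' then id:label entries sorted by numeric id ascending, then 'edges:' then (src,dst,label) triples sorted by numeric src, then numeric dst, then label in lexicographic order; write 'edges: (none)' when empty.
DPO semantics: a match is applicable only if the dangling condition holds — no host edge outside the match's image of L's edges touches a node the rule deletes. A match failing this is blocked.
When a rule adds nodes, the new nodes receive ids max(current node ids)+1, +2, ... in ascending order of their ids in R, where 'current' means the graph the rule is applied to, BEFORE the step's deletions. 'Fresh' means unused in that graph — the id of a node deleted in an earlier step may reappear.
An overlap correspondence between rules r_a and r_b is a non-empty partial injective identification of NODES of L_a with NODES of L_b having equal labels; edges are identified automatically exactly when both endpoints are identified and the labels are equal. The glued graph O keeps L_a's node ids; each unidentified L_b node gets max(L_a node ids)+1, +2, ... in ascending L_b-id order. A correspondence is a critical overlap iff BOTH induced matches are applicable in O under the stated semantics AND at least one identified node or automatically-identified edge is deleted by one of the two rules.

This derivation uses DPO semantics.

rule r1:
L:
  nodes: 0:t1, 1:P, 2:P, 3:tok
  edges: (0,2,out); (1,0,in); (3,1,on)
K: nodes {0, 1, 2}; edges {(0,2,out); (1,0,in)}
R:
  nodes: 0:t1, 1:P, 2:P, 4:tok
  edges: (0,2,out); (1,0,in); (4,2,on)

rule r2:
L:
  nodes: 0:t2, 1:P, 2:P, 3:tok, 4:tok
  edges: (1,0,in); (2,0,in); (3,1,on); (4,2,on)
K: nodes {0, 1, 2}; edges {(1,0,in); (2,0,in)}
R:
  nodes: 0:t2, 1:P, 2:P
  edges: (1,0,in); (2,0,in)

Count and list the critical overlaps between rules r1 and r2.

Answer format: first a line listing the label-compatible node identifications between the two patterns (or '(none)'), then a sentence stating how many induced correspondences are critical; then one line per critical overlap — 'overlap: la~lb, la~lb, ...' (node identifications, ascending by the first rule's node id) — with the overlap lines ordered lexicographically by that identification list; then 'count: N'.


label-compatible node identifications between L(r1) and L(r2): 1~1, 1~2, 2~1, 2~2, 3~3, 3~4
4 of the induced correspondences are critical overlaps of r1 and r2.
overlap: 1~1, 2~2, 3~3
overlap: 1~1, 3~3
overlap: 1~2, 2~1, 3~4
overlap: 1~2, 3~4
count: 4


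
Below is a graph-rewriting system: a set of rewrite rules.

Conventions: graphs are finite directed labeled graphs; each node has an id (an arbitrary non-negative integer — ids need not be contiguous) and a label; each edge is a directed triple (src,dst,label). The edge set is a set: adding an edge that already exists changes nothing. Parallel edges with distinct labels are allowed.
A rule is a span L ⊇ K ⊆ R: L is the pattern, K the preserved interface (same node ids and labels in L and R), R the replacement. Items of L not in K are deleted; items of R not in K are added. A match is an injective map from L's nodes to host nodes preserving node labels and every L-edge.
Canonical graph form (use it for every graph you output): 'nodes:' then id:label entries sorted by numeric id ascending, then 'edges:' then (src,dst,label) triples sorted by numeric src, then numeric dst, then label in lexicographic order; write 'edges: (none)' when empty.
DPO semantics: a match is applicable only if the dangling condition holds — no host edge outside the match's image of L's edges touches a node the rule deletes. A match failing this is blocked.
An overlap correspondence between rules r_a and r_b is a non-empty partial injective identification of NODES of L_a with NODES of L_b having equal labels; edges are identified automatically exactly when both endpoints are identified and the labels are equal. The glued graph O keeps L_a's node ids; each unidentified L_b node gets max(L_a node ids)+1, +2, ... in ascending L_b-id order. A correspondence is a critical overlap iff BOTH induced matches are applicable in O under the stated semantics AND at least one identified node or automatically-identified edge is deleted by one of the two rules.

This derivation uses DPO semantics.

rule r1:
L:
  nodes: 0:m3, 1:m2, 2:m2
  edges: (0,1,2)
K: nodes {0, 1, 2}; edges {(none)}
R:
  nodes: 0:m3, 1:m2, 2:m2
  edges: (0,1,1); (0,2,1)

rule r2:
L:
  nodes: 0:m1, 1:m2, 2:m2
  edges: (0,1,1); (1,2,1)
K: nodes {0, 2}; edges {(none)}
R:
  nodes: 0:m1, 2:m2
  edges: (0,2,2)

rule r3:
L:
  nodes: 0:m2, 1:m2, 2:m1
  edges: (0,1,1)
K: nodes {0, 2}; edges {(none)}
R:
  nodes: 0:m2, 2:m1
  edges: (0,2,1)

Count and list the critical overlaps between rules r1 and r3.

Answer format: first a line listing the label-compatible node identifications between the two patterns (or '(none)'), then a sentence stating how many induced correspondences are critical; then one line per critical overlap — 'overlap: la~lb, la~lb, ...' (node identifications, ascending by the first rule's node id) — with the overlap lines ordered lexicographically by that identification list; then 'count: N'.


label-compatible node identifications between L(r1) and L(r3): 1~0, 1~1, 2~0, 2~1
2 of the induced correspondences are critical overlaps of r1 and r3.
overlap: 1~0, 2~1
overlap: 2~1
count: 2


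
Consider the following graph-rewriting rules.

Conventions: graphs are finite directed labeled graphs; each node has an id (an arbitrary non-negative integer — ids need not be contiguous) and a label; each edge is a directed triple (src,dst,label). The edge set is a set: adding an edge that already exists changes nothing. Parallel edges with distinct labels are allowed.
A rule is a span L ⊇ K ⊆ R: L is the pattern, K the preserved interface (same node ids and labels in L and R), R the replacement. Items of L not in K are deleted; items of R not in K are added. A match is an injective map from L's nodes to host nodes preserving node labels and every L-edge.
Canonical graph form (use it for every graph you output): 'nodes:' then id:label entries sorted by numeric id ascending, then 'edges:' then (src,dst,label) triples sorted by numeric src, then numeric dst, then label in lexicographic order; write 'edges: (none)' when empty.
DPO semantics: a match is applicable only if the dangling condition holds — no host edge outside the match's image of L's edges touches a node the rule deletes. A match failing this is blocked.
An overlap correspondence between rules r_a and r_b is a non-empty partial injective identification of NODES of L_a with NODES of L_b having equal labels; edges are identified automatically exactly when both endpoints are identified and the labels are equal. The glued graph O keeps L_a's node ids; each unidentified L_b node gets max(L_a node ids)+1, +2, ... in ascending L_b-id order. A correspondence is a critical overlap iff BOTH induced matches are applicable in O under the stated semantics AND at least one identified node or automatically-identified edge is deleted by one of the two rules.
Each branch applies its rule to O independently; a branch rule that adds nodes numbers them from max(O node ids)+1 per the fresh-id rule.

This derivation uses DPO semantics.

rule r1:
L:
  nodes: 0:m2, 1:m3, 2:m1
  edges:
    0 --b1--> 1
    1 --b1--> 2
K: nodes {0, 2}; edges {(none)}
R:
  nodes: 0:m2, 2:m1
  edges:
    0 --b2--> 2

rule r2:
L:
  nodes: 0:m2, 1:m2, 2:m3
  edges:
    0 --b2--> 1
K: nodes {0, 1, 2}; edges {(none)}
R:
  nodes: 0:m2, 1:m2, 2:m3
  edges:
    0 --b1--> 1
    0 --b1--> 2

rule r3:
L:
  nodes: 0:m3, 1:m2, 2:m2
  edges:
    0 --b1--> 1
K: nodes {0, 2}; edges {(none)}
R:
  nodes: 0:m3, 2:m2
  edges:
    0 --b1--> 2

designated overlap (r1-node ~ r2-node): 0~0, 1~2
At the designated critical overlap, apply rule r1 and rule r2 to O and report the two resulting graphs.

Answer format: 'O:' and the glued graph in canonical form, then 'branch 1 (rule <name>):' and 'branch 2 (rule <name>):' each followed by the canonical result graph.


O:
nodes: 0:m2, 1:m3, 2:m1, 3:m2
edges: (0,1,b1); (0,3,b2); (1,2,b1)
branch 1 (rule r1):
nodes: 0:m2, 2:m1, 3:m2
edges: (0,2,b2); (0,3,b2)
branch 2 (rule r2):
nodes: 0:m2, 1:m3, 2:m1, 3:m2
edges: (0,1,b1); (0,3,b1); (1,2,b1)


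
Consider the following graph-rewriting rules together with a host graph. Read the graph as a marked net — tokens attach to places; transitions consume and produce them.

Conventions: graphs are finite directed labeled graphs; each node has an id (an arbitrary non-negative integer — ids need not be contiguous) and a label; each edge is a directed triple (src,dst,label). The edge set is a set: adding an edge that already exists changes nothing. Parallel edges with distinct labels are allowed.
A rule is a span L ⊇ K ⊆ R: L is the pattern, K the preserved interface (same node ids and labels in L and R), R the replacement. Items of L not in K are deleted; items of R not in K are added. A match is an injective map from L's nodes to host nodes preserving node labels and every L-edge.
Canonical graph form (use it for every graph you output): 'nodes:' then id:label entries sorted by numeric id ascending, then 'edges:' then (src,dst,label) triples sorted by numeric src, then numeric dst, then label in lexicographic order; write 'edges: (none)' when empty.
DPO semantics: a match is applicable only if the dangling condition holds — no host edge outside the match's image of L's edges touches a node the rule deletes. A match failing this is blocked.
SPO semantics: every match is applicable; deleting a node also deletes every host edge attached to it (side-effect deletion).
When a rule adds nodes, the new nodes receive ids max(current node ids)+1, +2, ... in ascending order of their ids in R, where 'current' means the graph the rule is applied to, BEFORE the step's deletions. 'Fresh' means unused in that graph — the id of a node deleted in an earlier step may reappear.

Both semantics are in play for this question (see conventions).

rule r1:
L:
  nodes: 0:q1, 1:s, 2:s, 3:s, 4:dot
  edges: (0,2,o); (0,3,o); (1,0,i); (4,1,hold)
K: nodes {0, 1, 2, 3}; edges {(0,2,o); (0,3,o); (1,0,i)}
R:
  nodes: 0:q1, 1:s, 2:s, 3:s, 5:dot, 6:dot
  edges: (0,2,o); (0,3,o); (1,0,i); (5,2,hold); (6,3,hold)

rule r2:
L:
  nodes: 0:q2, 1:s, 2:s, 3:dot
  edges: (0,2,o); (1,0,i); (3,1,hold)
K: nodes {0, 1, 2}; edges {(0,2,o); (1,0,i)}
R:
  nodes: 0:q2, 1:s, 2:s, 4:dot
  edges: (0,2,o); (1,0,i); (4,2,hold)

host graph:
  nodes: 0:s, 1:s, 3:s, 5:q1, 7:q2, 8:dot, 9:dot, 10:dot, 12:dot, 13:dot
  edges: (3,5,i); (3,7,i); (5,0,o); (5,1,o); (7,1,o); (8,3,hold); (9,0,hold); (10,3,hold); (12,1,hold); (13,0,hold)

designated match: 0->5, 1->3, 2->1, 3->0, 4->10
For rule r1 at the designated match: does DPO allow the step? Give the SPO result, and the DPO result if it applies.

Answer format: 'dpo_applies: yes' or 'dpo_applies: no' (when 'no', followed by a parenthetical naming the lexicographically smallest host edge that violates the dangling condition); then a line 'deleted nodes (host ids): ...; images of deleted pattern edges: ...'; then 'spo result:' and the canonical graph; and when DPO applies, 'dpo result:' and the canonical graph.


dpo_applies: yes
deleted nodes (host ids): 10; images of deleted pattern edges: (10,3,hold)
spo result:
nodes: 0:s, 1:s, 3:s, 5:q1, 7:q2, 8:dot, 9:dot, 12:dot, 13:dot, 14:dot, 15:dot
edges: (3,5,i); (3,7,i); (5,0,o); (5,1,o); (7,1,o); (8,3,hold); (9,0,hold); (12,1,hold); (13,0,hold); (14,1,hold); (15,0,hold)
dpo result:
nodes: 0:s, 1:s, 3:s, 5:q1, 7:q2, 8:dot, 9:dot, 12:dot, 13:dot, 14:dot, 15:dot
edges: (3,5,i); (3,7,i); (5,0,o); (5,1,o); (7,1,o); (8,3,hold); (9,0,hold); (12,1,hold); (13,0,hold); (14,1,hold); (15,0,hold)


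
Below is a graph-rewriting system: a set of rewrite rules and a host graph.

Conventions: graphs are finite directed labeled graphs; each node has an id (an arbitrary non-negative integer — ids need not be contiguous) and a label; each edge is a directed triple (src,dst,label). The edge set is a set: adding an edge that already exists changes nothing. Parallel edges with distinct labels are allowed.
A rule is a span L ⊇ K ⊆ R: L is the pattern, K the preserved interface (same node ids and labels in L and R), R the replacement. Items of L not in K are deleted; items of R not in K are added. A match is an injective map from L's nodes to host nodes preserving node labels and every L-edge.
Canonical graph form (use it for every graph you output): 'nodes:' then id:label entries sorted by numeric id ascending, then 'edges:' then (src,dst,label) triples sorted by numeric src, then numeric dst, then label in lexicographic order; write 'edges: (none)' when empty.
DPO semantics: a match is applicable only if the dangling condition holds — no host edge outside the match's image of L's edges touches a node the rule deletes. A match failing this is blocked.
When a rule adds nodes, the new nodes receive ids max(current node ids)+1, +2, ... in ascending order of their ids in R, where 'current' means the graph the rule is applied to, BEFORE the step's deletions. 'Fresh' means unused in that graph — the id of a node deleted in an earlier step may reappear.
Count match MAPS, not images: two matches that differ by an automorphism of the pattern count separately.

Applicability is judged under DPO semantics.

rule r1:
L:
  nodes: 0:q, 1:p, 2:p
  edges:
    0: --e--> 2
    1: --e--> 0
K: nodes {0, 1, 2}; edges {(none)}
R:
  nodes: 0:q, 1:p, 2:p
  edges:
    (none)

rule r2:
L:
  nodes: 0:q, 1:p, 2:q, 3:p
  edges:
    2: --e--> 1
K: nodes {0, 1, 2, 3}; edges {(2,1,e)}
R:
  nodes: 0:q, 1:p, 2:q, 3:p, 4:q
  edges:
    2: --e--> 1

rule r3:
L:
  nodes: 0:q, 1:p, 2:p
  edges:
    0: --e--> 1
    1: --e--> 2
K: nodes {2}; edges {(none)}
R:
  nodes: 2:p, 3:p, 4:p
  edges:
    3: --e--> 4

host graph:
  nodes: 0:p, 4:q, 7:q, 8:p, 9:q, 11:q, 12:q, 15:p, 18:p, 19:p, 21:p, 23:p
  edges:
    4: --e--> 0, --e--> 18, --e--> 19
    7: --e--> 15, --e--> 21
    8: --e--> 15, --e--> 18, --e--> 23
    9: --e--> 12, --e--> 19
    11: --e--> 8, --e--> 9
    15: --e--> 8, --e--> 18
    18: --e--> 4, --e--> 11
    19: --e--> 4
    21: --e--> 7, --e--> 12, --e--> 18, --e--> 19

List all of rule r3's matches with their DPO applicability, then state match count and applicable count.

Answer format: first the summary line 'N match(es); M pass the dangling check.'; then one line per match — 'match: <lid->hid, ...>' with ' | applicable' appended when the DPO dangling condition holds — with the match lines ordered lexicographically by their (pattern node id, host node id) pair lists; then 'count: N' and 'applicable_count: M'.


7 match(es); 0 pass the dangling check.
match: 0->7, 1->15, 2->8
match: 0->7, 1->15, 2->18
match: 0->7, 1->21, 2->18
match: 0->7, 1->21, 2->19
match: 0->11, 1->8, 2->15
match: 0->11, 1->8, 2->18
match: 0->11, 1->8, 2->23
count: 7
applicable_count: 0


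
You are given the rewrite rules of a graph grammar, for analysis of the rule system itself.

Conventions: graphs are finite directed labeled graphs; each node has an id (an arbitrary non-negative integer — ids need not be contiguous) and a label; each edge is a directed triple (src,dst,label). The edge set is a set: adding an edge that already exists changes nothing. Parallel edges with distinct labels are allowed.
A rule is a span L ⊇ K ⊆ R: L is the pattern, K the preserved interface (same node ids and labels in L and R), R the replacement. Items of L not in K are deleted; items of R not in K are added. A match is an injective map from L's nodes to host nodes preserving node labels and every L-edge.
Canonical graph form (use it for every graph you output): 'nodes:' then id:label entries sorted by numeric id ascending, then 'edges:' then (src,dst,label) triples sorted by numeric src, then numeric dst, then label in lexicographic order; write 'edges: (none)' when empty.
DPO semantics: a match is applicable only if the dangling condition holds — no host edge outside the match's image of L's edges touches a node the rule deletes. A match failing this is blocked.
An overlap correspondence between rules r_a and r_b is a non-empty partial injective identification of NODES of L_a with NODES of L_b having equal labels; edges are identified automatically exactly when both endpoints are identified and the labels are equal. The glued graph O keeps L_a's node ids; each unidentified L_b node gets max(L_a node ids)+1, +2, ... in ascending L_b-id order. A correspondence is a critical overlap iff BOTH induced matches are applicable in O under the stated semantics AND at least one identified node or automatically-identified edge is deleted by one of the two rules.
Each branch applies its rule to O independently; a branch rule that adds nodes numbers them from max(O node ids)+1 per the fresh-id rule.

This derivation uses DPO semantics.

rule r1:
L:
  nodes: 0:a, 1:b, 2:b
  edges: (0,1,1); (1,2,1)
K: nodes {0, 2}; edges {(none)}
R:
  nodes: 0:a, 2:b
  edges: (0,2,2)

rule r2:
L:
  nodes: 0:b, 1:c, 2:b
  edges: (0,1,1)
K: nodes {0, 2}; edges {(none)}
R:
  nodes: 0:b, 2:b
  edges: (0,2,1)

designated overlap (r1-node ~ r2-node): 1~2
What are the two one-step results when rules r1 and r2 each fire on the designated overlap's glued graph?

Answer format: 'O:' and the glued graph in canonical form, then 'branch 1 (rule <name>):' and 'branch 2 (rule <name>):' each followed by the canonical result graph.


O:
nodes: 0:a, 1:b, 2:b, 3:b, 4:c
edges: (0,1,1); (1,2,1); (3,4,1)
branch 1 (rule r1):
nodes: 0:a, 2:b, 3:b, 4:c
edges: (0,2,2); (3,4,1)
branch 2 (rule r2):
nodes: 0:a, 1:b, 2:b, 3:b
edges: (0,1,1); (1,2,1); (3,1,1)


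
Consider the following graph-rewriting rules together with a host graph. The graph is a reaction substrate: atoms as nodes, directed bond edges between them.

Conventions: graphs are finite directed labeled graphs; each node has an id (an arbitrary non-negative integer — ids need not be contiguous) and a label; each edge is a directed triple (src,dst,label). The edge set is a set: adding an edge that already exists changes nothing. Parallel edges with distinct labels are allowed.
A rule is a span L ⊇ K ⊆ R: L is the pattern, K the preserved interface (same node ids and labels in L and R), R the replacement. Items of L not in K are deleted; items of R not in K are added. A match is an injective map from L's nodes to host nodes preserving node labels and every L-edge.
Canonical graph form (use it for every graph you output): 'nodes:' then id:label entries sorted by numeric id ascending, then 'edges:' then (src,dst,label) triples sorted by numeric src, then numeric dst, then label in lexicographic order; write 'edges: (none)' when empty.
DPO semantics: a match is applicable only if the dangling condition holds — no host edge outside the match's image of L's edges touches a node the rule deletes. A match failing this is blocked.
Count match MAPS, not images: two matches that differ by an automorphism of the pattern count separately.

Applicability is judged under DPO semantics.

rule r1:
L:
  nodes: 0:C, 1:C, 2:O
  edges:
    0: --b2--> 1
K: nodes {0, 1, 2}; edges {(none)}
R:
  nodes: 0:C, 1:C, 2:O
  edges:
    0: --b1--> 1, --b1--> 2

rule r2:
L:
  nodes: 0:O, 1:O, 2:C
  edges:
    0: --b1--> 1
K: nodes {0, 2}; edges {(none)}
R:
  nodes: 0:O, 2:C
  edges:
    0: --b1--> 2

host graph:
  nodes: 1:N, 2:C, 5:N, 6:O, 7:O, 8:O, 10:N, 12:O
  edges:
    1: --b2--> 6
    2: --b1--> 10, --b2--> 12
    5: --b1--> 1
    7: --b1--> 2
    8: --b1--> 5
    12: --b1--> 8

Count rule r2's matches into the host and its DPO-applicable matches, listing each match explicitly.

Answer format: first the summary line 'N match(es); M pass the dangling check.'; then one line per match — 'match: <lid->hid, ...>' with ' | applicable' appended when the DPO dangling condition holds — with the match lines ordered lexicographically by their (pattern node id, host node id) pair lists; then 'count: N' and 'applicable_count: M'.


1 match(es); 0 pass the dangling check.
match: 0->12, 1->8, 2->2
count: 1
applicable_count: 0
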